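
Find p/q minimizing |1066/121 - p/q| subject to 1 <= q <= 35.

Expand x = 1066/121 as a continued fraction with the Euclidean algorithm:
  1066 = 8*121 + 98, so a_0 = 8.
  121 = 1*98 + 23, so a_1 = 1.
  98 = 4*23 + 6, so a_2 = 4.
  23 = 3*6 + 5, so a_3 = 3.
  6 = 1*5 + 1, so a_4 = 1.
  5 = 5*1 + 0, so a_5 = 5.
so x = [8; 1, 4, 3, 1, 5].
Convergents (p_i = a_i*p_{i-1} + p_{i-2}, q_i = a_i*q_{i-1} + q_{i-2} with p_{-2}=0, p_{-1}=1, q_{-2}=1, q_{-1}=0), until the denominator exceeds 35:
  i=0: a_0=8, p_0 = 8*1 + 0 = 8, q_0 = 8*0 + 1 = 1.
  i=1: a_1=1, p_1 = 1*8 + 1 = 9, q_1 = 1*1 + 0 = 1.
  i=2: a_2=4, p_2 = 4*9 + 8 = 44, q_2 = 4*1 + 1 = 5.
  i=3: a_3=3, p_3 = 3*44 + 9 = 141, q_3 = 3*5 + 1 = 16.
  i=4: a_4=1, p_4 = 1*141 + 44 = 185, q_4 = 1*16 + 5 = 21.
  i=5: a_5=5, p_5 = 5*185 + 141 = 1066, q_5 = 5*21 + 16 = 121.
q_5 = 121 > 35, so the last convergent with denominator <= 35 is p_4/q_4 = 185/21.
The closest fraction with denominator <= 35 is either p_4/q_4 or the intermediate fraction (k*p_4 + p_3)/(k*q_4 + q_3) with the largest k >= 1 whose denominator stays <= 35; these approach x as k grows, and every other convergent or intermediate fraction in range is farther away.
Largest k: floor((35 - q_3)/q_4) = floor((35 - 16)/21) = 0.
Since k = 0, no intermediate fraction beyond p_4/q_4 has denominator <= 35, so the convergent 185/21 is the closest (its error is |1066*21 - 185*121|/(121*21) = 1/2541).

185/21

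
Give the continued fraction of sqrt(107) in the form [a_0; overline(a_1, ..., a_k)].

Write x_i = (sqrt(107) + m_i)/d_i with (m_0, d_0) = (0, 1). a_0 = floor(sqrt(107)) = 10, since 10^2 = 100 <= 107 < 121 = 11^2.
Iterate m_{i+1} = d_i*a_i - m_i, d_{i+1} = (107 - m_{i+1}^2)/d_i, a_{i+1} = floor((a_0 + m_{i+1})/d_{i+1}):
  m_1 = 1*10 - 0 = 10, d_1 = (107 - 10^2)/1 = 7/1 = 7, a_1 = floor((10 + 10)/7) = 2.
  m_2 = 7*2 - 10 = 4, d_2 = (107 - 4^2)/7 = 91/7 = 13, a_2 = floor((10 + 4)/13) = 1.
  m_3 = 13*1 - 4 = 9, d_3 = (107 - 9^2)/13 = 26/13 = 2, a_3 = floor((10 + 9)/2) = 9.
  m_4 = 2*9 - 9 = 9, d_4 = (107 - 9^2)/2 = 26/2 = 13, a_4 = floor((10 + 9)/13) = 1.
  m_5 = 13*1 - 9 = 4, d_5 = (107 - 4^2)/13 = 91/13 = 7, a_5 = floor((10 + 4)/7) = 2.
  m_6 = 7*2 - 4 = 10, d_6 = (107 - 10^2)/7 = 7/7 = 1, a_6 = floor((10 + 10)/1) = 20.
  m_7 = 1*20 - 10 = 10, d_7 = (107 - 10^2)/1 = 7/1 = 7: (m_7, d_7) = (m_1, d_1) = (10, 7), so from here the quotients repeat a_1, ..., a_6; the period length is 6.
Hence the expansion of sqrt(107) is a_0 = 10 followed by the repeating block 2, 1, 9, 1, 2, 20 (period 6).

[10; overline(2, 1, 9, 1, 2, 20)]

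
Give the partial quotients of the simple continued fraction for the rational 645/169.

Run the Euclidean algorithm on 645 and 169; the successive quotients are the partial quotients a_0, a_1, ... (each step inverts the fractional part left over by the previous one):
  645 = 3*169 + 138, so a_0 = 3.
  169 = 1*138 + 31, so a_1 = 1.
  138 = 4*31 + 14, so a_2 = 4.
  31 = 2*14 + 3, so a_3 = 2.
  14 = 4*3 + 2, so a_4 = 4.
  3 = 1*2 + 1, so a_5 = 1.
  2 = 2*1 + 0, so a_6 = 2.
The remainder reaches 0 after 7 divisions, so the expansion has 7 partial quotients, read off in order.

[3; 1, 4, 2, 4, 1, 2]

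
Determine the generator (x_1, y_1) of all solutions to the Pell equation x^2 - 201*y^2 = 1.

First expand sqrt(201) as a continued fraction. With x_i = (sqrt(201) + m_i)/d_i and (m_0, d_0) = (0, 1): a_0 = floor(sqrt(201)) = 14, since 14^2 = 196 <= 201 < 225 = 15^2.
Iterate m_{i+1} = d_i*a_i - m_i, d_{i+1} = (201 - m_{i+1}^2)/d_i, a_{i+1} = floor((a_0 + m_{i+1})/d_{i+1}):
  m_1 = 1*14 - 0 = 14, d_1 = (201 - 14^2)/1 = 5/1 = 5, a_1 = floor((14 + 14)/5) = 5.
  m_2 = 5*5 - 14 = 11, d_2 = (201 - 11^2)/5 = 80/5 = 16, a_2 = floor((14 + 11)/16) = 1.
  m_3 = 16*1 - 11 = 5, d_3 = (201 - 5^2)/16 = 176/16 = 11, a_3 = floor((14 + 5)/11) = 1.
  m_4 = 11*1 - 5 = 6, d_4 = (201 - 6^2)/11 = 165/11 = 15, a_4 = floor((14 + 6)/15) = 1.
  m_5 = 15*1 - 6 = 9, d_5 = (201 - 9^2)/15 = 120/15 = 8, a_5 = floor((14 + 9)/8) = 2.
  m_6 = 8*2 - 9 = 7, d_6 = (201 - 7^2)/8 = 152/8 = 19, a_6 = floor((14 + 7)/19) = 1.
  m_7 = 19*1 - 7 = 12, d_7 = (201 - 12^2)/19 = 57/19 = 3, a_7 = floor((14 + 12)/3) = 8.
  m_8 = 3*8 - 12 = 12, d_8 = (201 - 12^2)/3 = 57/3 = 19, a_8 = floor((14 + 12)/19) = 1.
  m_9 = 19*1 - 12 = 7, d_9 = (201 - 7^2)/19 = 152/19 = 8, a_9 = floor((14 + 7)/8) = 2.
  m_10 = 8*2 - 7 = 9, d_10 = (201 - 9^2)/8 = 120/8 = 15, a_10 = floor((14 + 9)/15) = 1.
  m_11 = 15*1 - 9 = 6, d_11 = (201 - 6^2)/15 = 165/15 = 11, a_11 = floor((14 + 6)/11) = 1.
  m_12 = 11*1 - 6 = 5, d_12 = (201 - 5^2)/11 = 176/11 = 16, a_12 = floor((14 + 5)/16) = 1.
  m_13 = 16*1 - 5 = 11, d_13 = (201 - 11^2)/16 = 80/16 = 5, a_13 = floor((14 + 11)/5) = 5.
  m_14 = 5*5 - 11 = 14, d_14 = (201 - 14^2)/5 = 5/5 = 1, a_14 = floor((14 + 14)/1) = 28.
  m_15 = 1*28 - 14 = 14, d_15 = (201 - 14^2)/1 = 5/1 = 5: (m_15, d_15) = (m_1, d_1) = (14, 5), so from here the quotients repeat a_1, ..., a_14; the period length is 14.
So sqrt(201) = [14; (5, 1, 1, 1, 2, 1, 8, 1, 2, 1, 1, 1, 5, 28)] with period length k = 14.
k is even, so the fundamental solution of x^2 - 201y^2 = 1 is (p_{k-1}, q_{k-1}) = (p_13, q_13); compute convergents through index 13.
Convergents (p_i = a_i*p_{i-1} + p_{i-2}, q_i = a_i*q_{i-1} + q_{i-2} with p_{-2}=0, p_{-1}=1, q_{-2}=1, q_{-1}=0):
  i=0: a_0=14, p_0 = 14*1 + 0 = 14, q_0 = 14*0 + 1 = 1.
  i=1: a_1=5, p_1 = 5*14 + 1 = 71, q_1 = 5*1 + 0 = 5.
  i=2: a_2=1, p_2 = 1*71 + 14 = 85, q_2 = 1*5 + 1 = 6.
  i=3: a_3=1, p_3 = 1*85 + 71 = 156, q_3 = 1*6 + 5 = 11.
  i=4: a_4=1, p_4 = 1*156 + 85 = 241, q_4 = 1*11 + 6 = 17.
  i=5: a_5=2, p_5 = 2*241 + 156 = 638, q_5 = 2*17 + 11 = 45.
  i=6: a_6=1, p_6 = 1*638 + 241 = 879, q_6 = 1*45 + 17 = 62.
  i=7: a_7=8, p_7 = 8*879 + 638 = 7670, q_7 = 8*62 + 45 = 541.
  i=8: a_8=1, p_8 = 1*7670 + 879 = 8549, q_8 = 1*541 + 62 = 603.
  i=9: a_9=2, p_9 = 2*8549 + 7670 = 24768, q_9 = 2*603 + 541 = 1747.
  i=10: a_10=1, p_10 = 1*24768 + 8549 = 33317, q_10 = 1*1747 + 603 = 2350.
  i=11: a_11=1, p_11 = 1*33317 + 24768 = 58085, q_11 = 1*2350 + 1747 = 4097.
  i=12: a_12=1, p_12 = 1*58085 + 33317 = 91402, q_12 = 1*4097 + 2350 = 6447.
  i=13: a_13=5, p_13 = 5*91402 + 58085 = 515095, q_13 = 5*6447 + 4097 = 36332.
Check: 515095^2 - 201*36332^2 = 265322859025 - 265322859024 = 1, so (x, y) = (515095, 36332) solves the equation, and by the theorem it is the least positive solution.

(x, y) = (515095, 36332)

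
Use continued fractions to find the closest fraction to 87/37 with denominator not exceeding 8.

Expand x = 87/37 as a continued fraction with the Euclidean algorithm:
  87 = 2*37 + 13, so a_0 = 2.
  37 = 2*13 + 11, so a_1 = 2.
  13 = 1*11 + 2, so a_2 = 1.
  11 = 5*2 + 1, so a_3 = 5.
  2 = 2*1 + 0, so a_4 = 2.
so x = [2; 2, 1, 5, 2].
Convergents (p_i = a_i*p_{i-1} + p_{i-2}, q_i = a_i*q_{i-1} + q_{i-2} with p_{-2}=0, p_{-1}=1, q_{-2}=1, q_{-1}=0), until the denominator exceeds 8:
  i=0: a_0=2, p_0 = 2*1 + 0 = 2, q_0 = 2*0 + 1 = 1.
  i=1: a_1=2, p_1 = 2*2 + 1 = 5, q_1 = 2*1 + 0 = 2.
  i=2: a_2=1, p_2 = 1*5 + 2 = 7, q_2 = 1*2 + 1 = 3.
  i=3: a_3=5, p_3 = 5*7 + 5 = 40, q_3 = 5*3 + 2 = 17.
q_3 = 17 > 8, so the last convergent with denominator <= 8 is p_2/q_2 = 7/3.
The closest fraction with denominator <= 8 is either p_2/q_2 or the intermediate fraction (k*p_2 + p_1)/(k*q_2 + q_1) with the largest k >= 1 whose denominator stays <= 8; these approach x as k grows, and every other convergent or intermediate fraction in range is farther away.
Largest k: floor((8 - q_1)/q_2) = floor((8 - 2)/3) = 2.
That gives (2*7 + 5)/(2*3 + 2) = 19/8.
Compare the errors: |x - 7/3| = |87*3 - 7*37|/(37*3) = 2/111, and |x - 19/8| = |87*8 - 19*37|/(37*8) = 7/296.
Cross-multiplying, 2*296 = 592 < 777 = 7*111, so 2/111 is smaller: the convergent 7/3 is closer to x than 19/8.

7/3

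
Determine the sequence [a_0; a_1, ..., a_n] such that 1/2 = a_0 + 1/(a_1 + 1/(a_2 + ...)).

[0; 2]

Run the Euclidean algorithm on 1 and 2; the successive quotients are the partial quotients a_0, a_1, ... (each step inverts the fractional part left over by the previous one):
  1 = 0*2 + 1, so a_0 = 0.
  2 = 2*1 + 0, so a_1 = 2.
The remainder reaches 0 after 2 divisions, so the expansion has 2 partial quotients, read off in order.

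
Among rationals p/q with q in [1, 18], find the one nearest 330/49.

Expand x = 330/49 as a continued fraction with the Euclidean algorithm:
  330 = 6*49 + 36, so a_0 = 6.
  49 = 1*36 + 13, so a_1 = 1.
  36 = 2*13 + 10, so a_2 = 2.
  13 = 1*10 + 3, so a_3 = 1.
  10 = 3*3 + 1, so a_4 = 3.
  3 = 3*1 + 0, so a_5 = 3.
so x = [6; 1, 2, 1, 3, 3].
Convergents (p_i = a_i*p_{i-1} + p_{i-2}, q_i = a_i*q_{i-1} + q_{i-2} with p_{-2}=0, p_{-1}=1, q_{-2}=1, q_{-1}=0), until the denominator exceeds 18:
  i=0: a_0=6, p_0 = 6*1 + 0 = 6, q_0 = 6*0 + 1 = 1.
  i=1: a_1=1, p_1 = 1*6 + 1 = 7, q_1 = 1*1 + 0 = 1.
  i=2: a_2=2, p_2 = 2*7 + 6 = 20, q_2 = 2*1 + 1 = 3.
  i=3: a_3=1, p_3 = 1*20 + 7 = 27, q_3 = 1*3 + 1 = 4.
  i=4: a_4=3, p_4 = 3*27 + 20 = 101, q_4 = 3*4 + 3 = 15.
  i=5: a_5=3, p_5 = 3*101 + 27 = 330, q_5 = 3*15 + 4 = 49.
q_5 = 49 > 18, so the last convergent with denominator <= 18 is p_4/q_4 = 101/15.
The closest fraction with denominator <= 18 is either p_4/q_4 or the intermediate fraction (k*p_4 + p_3)/(k*q_4 + q_3) with the largest k >= 1 whose denominator stays <= 18; these approach x as k grows, and every other convergent or intermediate fraction in range is farther away.
Largest k: floor((18 - q_3)/q_4) = floor((18 - 4)/15) = 0.
Since k = 0, no intermediate fraction beyond p_4/q_4 has denominator <= 18, so the convergent 101/15 is the closest (its error is |330*15 - 101*49|/(49*15) = 1/735).

101/15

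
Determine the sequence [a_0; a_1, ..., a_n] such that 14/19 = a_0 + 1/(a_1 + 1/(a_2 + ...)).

Run the Euclidean algorithm on 14 and 19; the successive quotients are the partial quotients a_0, a_1, ... (each step inverts the fractional part left over by the previous one):
  14 = 0*19 + 14, so a_0 = 0.
  19 = 1*14 + 5, so a_1 = 1.
  14 = 2*5 + 4, so a_2 = 2.
  5 = 1*4 + 1, so a_3 = 1.
  4 = 4*1 + 0, so a_4 = 4.
The remainder reaches 0 after 5 divisions, so the expansion has 5 partial quotients, read off in order.

[0; 1, 2, 1, 4]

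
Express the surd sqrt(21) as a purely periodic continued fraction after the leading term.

Write x_i = (sqrt(21) + m_i)/d_i with (m_0, d_0) = (0, 1). a_0 = floor(sqrt(21)) = 4, since 4^2 = 16 <= 21 < 25 = 5^2.
Iterate m_{i+1} = d_i*a_i - m_i, d_{i+1} = (21 - m_{i+1}^2)/d_i, a_{i+1} = floor((a_0 + m_{i+1})/d_{i+1}):
  m_1 = 1*4 - 0 = 4, d_1 = (21 - 4^2)/1 = 5/1 = 5, a_1 = floor((4 + 4)/5) = 1.
  m_2 = 5*1 - 4 = 1, d_2 = (21 - 1^2)/5 = 20/5 = 4, a_2 = floor((4 + 1)/4) = 1.
  m_3 = 4*1 - 1 = 3, d_3 = (21 - 3^2)/4 = 12/4 = 3, a_3 = floor((4 + 3)/3) = 2.
  m_4 = 3*2 - 3 = 3, d_4 = (21 - 3^2)/3 = 12/3 = 4, a_4 = floor((4 + 3)/4) = 1.
  m_5 = 4*1 - 3 = 1, d_5 = (21 - 1^2)/4 = 20/4 = 5, a_5 = floor((4 + 1)/5) = 1.
  m_6 = 5*1 - 1 = 4, d_6 = (21 - 4^2)/5 = 5/5 = 1, a_6 = floor((4 + 4)/1) = 8.
  m_7 = 1*8 - 4 = 4, d_7 = (21 - 4^2)/1 = 5/1 = 5: (m_7, d_7) = (m_1, d_1) = (4, 5), so from here the quotients repeat a_1, ..., a_6; the period length is 6.
Hence the expansion of sqrt(21) is a_0 = 4 followed by the repeating block 1, 1, 2, 1, 1, 8 (period 6).

[4; (1, 1, 2, 1, 1, 8)]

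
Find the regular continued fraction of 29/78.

[0; 2, 1, 2, 4, 2]

Run the Euclidean algorithm on 29 and 78; the successive quotients are the partial quotients a_0, a_1, ... (each step inverts the fractional part left over by the previous one):
  29 = 0*78 + 29, so a_0 = 0.
  78 = 2*29 + 20, so a_1 = 2.
  29 = 1*20 + 9, so a_2 = 1.
  20 = 2*9 + 2, so a_3 = 2.
  9 = 4*2 + 1, so a_4 = 4.
  2 = 2*1 + 0, so a_5 = 2.
The remainder reaches 0 after 6 divisions, so the expansion has 6 partial quotients, read off in order.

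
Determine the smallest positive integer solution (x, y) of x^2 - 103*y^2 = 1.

First expand sqrt(103) as a continued fraction. With x_i = (sqrt(103) + m_i)/d_i and (m_0, d_0) = (0, 1): a_0 = floor(sqrt(103)) = 10, since 10^2 = 100 <= 103 < 121 = 11^2.
Iterate m_{i+1} = d_i*a_i - m_i, d_{i+1} = (103 - m_{i+1}^2)/d_i, a_{i+1} = floor((a_0 + m_{i+1})/d_{i+1}):
  m_1 = 1*10 - 0 = 10, d_1 = (103 - 10^2)/1 = 3/1 = 3, a_1 = floor((10 + 10)/3) = 6.
  m_2 = 3*6 - 10 = 8, d_2 = (103 - 8^2)/3 = 39/3 = 13, a_2 = floor((10 + 8)/13) = 1.
  m_3 = 13*1 - 8 = 5, d_3 = (103 - 5^2)/13 = 78/13 = 6, a_3 = floor((10 + 5)/6) = 2.
  m_4 = 6*2 - 5 = 7, d_4 = (103 - 7^2)/6 = 54/6 = 9, a_4 = floor((10 + 7)/9) = 1.
  m_5 = 9*1 - 7 = 2, d_5 = (103 - 2^2)/9 = 99/9 = 11, a_5 = floor((10 + 2)/11) = 1.
  m_6 = 11*1 - 2 = 9, d_6 = (103 - 9^2)/11 = 22/11 = 2, a_6 = floor((10 + 9)/2) = 9.
  m_7 = 2*9 - 9 = 9, d_7 = (103 - 9^2)/2 = 22/2 = 11, a_7 = floor((10 + 9)/11) = 1.
  m_8 = 11*1 - 9 = 2, d_8 = (103 - 2^2)/11 = 99/11 = 9, a_8 = floor((10 + 2)/9) = 1.
  m_9 = 9*1 - 2 = 7, d_9 = (103 - 7^2)/9 = 54/9 = 6, a_9 = floor((10 + 7)/6) = 2.
  m_10 = 6*2 - 7 = 5, d_10 = (103 - 5^2)/6 = 78/6 = 13, a_10 = floor((10 + 5)/13) = 1.
  m_11 = 13*1 - 5 = 8, d_11 = (103 - 8^2)/13 = 39/13 = 3, a_11 = floor((10 + 8)/3) = 6.
  m_12 = 3*6 - 8 = 10, d_12 = (103 - 10^2)/3 = 3/3 = 1, a_12 = floor((10 + 10)/1) = 20.
  m_13 = 1*20 - 10 = 10, d_13 = (103 - 10^2)/1 = 3/1 = 3: (m_13, d_13) = (m_1, d_1) = (10, 3), so from here the quotients repeat a_1, ..., a_12; the period length is 12.
So sqrt(103) = [10; (6, 1, 2, 1, 1, 9, 1, 1, 2, 1, 6, 20)] with period length k = 12.
k is even, so the fundamental solution of x^2 - 103y^2 = 1 is (p_{k-1}, q_{k-1}) = (p_11, q_11); compute convergents through index 11.
Convergents (p_i = a_i*p_{i-1} + p_{i-2}, q_i = a_i*q_{i-1} + q_{i-2} with p_{-2}=0, p_{-1}=1, q_{-2}=1, q_{-1}=0):
  i=0: a_0=10, p_0 = 10*1 + 0 = 10, q_0 = 10*0 + 1 = 1.
  i=1: a_1=6, p_1 = 6*10 + 1 = 61, q_1 = 6*1 + 0 = 6.
  i=2: a_2=1, p_2 = 1*61 + 10 = 71, q_2 = 1*6 + 1 = 7.
  i=3: a_3=2, p_3 = 2*71 + 61 = 203, q_3 = 2*7 + 6 = 20.
  i=4: a_4=1, p_4 = 1*203 + 71 = 274, q_4 = 1*20 + 7 = 27.
  i=5: a_5=1, p_5 = 1*274 + 203 = 477, q_5 = 1*27 + 20 = 47.
  i=6: a_6=9, p_6 = 9*477 + 274 = 4567, q_6 = 9*47 + 27 = 450.
  i=7: a_7=1, p_7 = 1*4567 + 477 = 5044, q_7 = 1*450 + 47 = 497.
  i=8: a_8=1, p_8 = 1*5044 + 4567 = 9611, q_8 = 1*497 + 450 = 947.
  i=9: a_9=2, p_9 = 2*9611 + 5044 = 24266, q_9 = 2*947 + 497 = 2391.
  i=10: a_10=1, p_10 = 1*24266 + 9611 = 33877, q_10 = 1*2391 + 947 = 3338.
  i=11: a_11=6, p_11 = 6*33877 + 24266 = 227528, q_11 = 6*3338 + 2391 = 22419.
Check: 227528^2 - 103*22419^2 = 51768990784 - 51768990783 = 1, so (x, y) = (227528, 22419) solves the equation, and by the theorem it is the least positive solution.

(x, y) = (227528, 22419)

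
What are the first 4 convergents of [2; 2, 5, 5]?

Using the convergent recurrence p_i = a_i*p_{i-1} + p_{i-2}, q_i = a_i*q_{i-1} + q_{i-2} with p_{-2}=0, p_{-1}=1, q_{-2}=1, q_{-1}=0:
  i=0: a_0=2, p_0 = 2*1 + 0 = 2, q_0 = 2*0 + 1 = 1.
  i=1: a_1=2, p_1 = 2*2 + 1 = 5, q_1 = 2*1 + 0 = 2.
  i=2: a_2=5, p_2 = 5*5 + 2 = 27, q_2 = 5*2 + 1 = 11.
  i=3: a_3=5, p_3 = 5*27 + 5 = 140, q_3 = 5*11 + 2 = 57.

2/1, 5/2, 27/11, 140/57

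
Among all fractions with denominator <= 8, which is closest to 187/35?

16/3

Expand x = 187/35 as a continued fraction with the Euclidean algorithm:
  187 = 5*35 + 12, so a_0 = 5.
  35 = 2*12 + 11, so a_1 = 2.
  12 = 1*11 + 1, so a_2 = 1.
  11 = 11*1 + 0, so a_3 = 11.
so x = [5; 2, 1, 11].
Convergents (p_i = a_i*p_{i-1} + p_{i-2}, q_i = a_i*q_{i-1} + q_{i-2} with p_{-2}=0, p_{-1}=1, q_{-2}=1, q_{-1}=0), until the denominator exceeds 8:
  i=0: a_0=5, p_0 = 5*1 + 0 = 5, q_0 = 5*0 + 1 = 1.
  i=1: a_1=2, p_1 = 2*5 + 1 = 11, q_1 = 2*1 + 0 = 2.
  i=2: a_2=1, p_2 = 1*11 + 5 = 16, q_2 = 1*2 + 1 = 3.
  i=3: a_3=11, p_3 = 11*16 + 11 = 187, q_3 = 11*3 + 2 = 35.
q_3 = 35 > 8, so the last convergent with denominator <= 8 is p_2/q_2 = 16/3.
The closest fraction with denominator <= 8 is either p_2/q_2 or the intermediate fraction (k*p_2 + p_1)/(k*q_2 + q_1) with the largest k >= 1 whose denominator stays <= 8; these approach x as k grows, and every other convergent or intermediate fraction in range is farther away.
Largest k: floor((8 - q_1)/q_2) = floor((8 - 2)/3) = 2.
That gives (2*16 + 11)/(2*3 + 2) = 43/8.
Compare the errors: |x - 16/3| = |187*3 - 16*35|/(35*3) = 1/105, and |x - 43/8| = |187*8 - 43*35|/(35*8) = 9/280.
Cross-multiplying, 1*280 = 280 < 945 = 9*105, so 1/105 is smaller: the convergent 16/3 is closer to x than 43/8.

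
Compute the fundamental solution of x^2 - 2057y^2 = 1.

(x, y) = (2177, 48)

First expand sqrt(2057) as a continued fraction. With x_i = (sqrt(2057) + m_i)/d_i and (m_0, d_0) = (0, 1): a_0 = floor(sqrt(2057)) = 45, since 45^2 = 2025 <= 2057 < 2116 = 46^2.
Iterate m_{i+1} = d_i*a_i - m_i, d_{i+1} = (2057 - m_{i+1}^2)/d_i, a_{i+1} = floor((a_0 + m_{i+1})/d_{i+1}):
  m_1 = 1*45 - 0 = 45, d_1 = (2057 - 45^2)/1 = 32/1 = 32, a_1 = floor((45 + 45)/32) = 2.
  m_2 = 32*2 - 45 = 19, d_2 = (2057 - 19^2)/32 = 1696/32 = 53, a_2 = floor((45 + 19)/53) = 1.
  m_3 = 53*1 - 19 = 34, d_3 = (2057 - 34^2)/53 = 901/53 = 17, a_3 = floor((45 + 34)/17) = 4.
  m_4 = 17*4 - 34 = 34, d_4 = (2057 - 34^2)/17 = 901/17 = 53, a_4 = floor((45 + 34)/53) = 1.
  m_5 = 53*1 - 34 = 19, d_5 = (2057 - 19^2)/53 = 1696/53 = 32, a_5 = floor((45 + 19)/32) = 2.
  m_6 = 32*2 - 19 = 45, d_6 = (2057 - 45^2)/32 = 32/32 = 1, a_6 = floor((45 + 45)/1) = 90.
  m_7 = 1*90 - 45 = 45, d_7 = (2057 - 45^2)/1 = 32/1 = 32: (m_7, d_7) = (m_1, d_1) = (45, 32), so from here the quotients repeat a_1, ..., a_6; the period length is 6.
So sqrt(2057) = [45; (2, 1, 4, 1, 2, 90)] with period length k = 6.
k is even, so the fundamental solution of x^2 - 2057y^2 = 1 is (p_{k-1}, q_{k-1}) = (p_5, q_5); compute convergents through index 5.
Convergents (p_i = a_i*p_{i-1} + p_{i-2}, q_i = a_i*q_{i-1} + q_{i-2} with p_{-2}=0, p_{-1}=1, q_{-2}=1, q_{-1}=0):
  i=0: a_0=45, p_0 = 45*1 + 0 = 45, q_0 = 45*0 + 1 = 1.
  i=1: a_1=2, p_1 = 2*45 + 1 = 91, q_1 = 2*1 + 0 = 2.
  i=2: a_2=1, p_2 = 1*91 + 45 = 136, q_2 = 1*2 + 1 = 3.
  i=3: a_3=4, p_3 = 4*136 + 91 = 635, q_3 = 4*3 + 2 = 14.
  i=4: a_4=1, p_4 = 1*635 + 136 = 771, q_4 = 1*14 + 3 = 17.
  i=5: a_5=2, p_5 = 2*771 + 635 = 2177, q_5 = 2*17 + 14 = 48.
Check: 2177^2 - 2057*48^2 = 4739329 - 4739328 = 1, so (x, y) = (2177, 48) solves the equation, and by the theorem it is the least positive solution.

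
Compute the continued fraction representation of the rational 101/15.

[6; 1, 2, 1, 3]

Run the Euclidean algorithm on 101 and 15; the successive quotients are the partial quotients a_0, a_1, ... (each step inverts the fractional part left over by the previous one):
  101 = 6*15 + 11, so a_0 = 6.
  15 = 1*11 + 4, so a_1 = 1.
  11 = 2*4 + 3, so a_2 = 2.
  4 = 1*3 + 1, so a_3 = 1.
  3 = 3*1 + 0, so a_4 = 3.
The remainder reaches 0 after 5 divisions, so the expansion has 5 partial quotients, read off in order.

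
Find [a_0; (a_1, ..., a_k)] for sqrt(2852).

[53; (2, 2, 9, 3, 4, 3, 9, 2, 2, 106)]

Write x_i = (sqrt(2852) + m_i)/d_i with (m_0, d_0) = (0, 1). a_0 = floor(sqrt(2852)) = 53, since 53^2 = 2809 <= 2852 < 2916 = 54^2.
Iterate m_{i+1} = d_i*a_i - m_i, d_{i+1} = (2852 - m_{i+1}^2)/d_i, a_{i+1} = floor((a_0 + m_{i+1})/d_{i+1}):
  m_1 = 1*53 - 0 = 53, d_1 = (2852 - 53^2)/1 = 43/1 = 43, a_1 = floor((53 + 53)/43) = 2.
  m_2 = 43*2 - 53 = 33, d_2 = (2852 - 33^2)/43 = 1763/43 = 41, a_2 = floor((53 + 33)/41) = 2.
  m_3 = 41*2 - 33 = 49, d_3 = (2852 - 49^2)/41 = 451/41 = 11, a_3 = floor((53 + 49)/11) = 9.
  m_4 = 11*9 - 49 = 50, d_4 = (2852 - 50^2)/11 = 352/11 = 32, a_4 = floor((53 + 50)/32) = 3.
  m_5 = 32*3 - 50 = 46, d_5 = (2852 - 46^2)/32 = 736/32 = 23, a_5 = floor((53 + 46)/23) = 4.
  m_6 = 23*4 - 46 = 46, d_6 = (2852 - 46^2)/23 = 736/23 = 32, a_6 = floor((53 + 46)/32) = 3.
  m_7 = 32*3 - 46 = 50, d_7 = (2852 - 50^2)/32 = 352/32 = 11, a_7 = floor((53 + 50)/11) = 9.
  m_8 = 11*9 - 50 = 49, d_8 = (2852 - 49^2)/11 = 451/11 = 41, a_8 = floor((53 + 49)/41) = 2.
  m_9 = 41*2 - 49 = 33, d_9 = (2852 - 33^2)/41 = 1763/41 = 43, a_9 = floor((53 + 33)/43) = 2.
  m_10 = 43*2 - 33 = 53, d_10 = (2852 - 53^2)/43 = 43/43 = 1, a_10 = floor((53 + 53)/1) = 106.
  m_11 = 1*106 - 53 = 53, d_11 = (2852 - 53^2)/1 = 43/1 = 43: (m_11, d_11) = (m_1, d_1) = (53, 43), so from here the quotients repeat a_1, ..., a_10; the period length is 10.
Hence the expansion of sqrt(2852) is a_0 = 53 followed by the repeating block 2, 2, 9, 3, 4, 3, 9, 2, 2, 106 (period 10).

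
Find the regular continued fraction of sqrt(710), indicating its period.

[26; (1, 1, 1, 4, 1, 1, 1, 52)]

Write x_i = (sqrt(710) + m_i)/d_i with (m_0, d_0) = (0, 1). a_0 = floor(sqrt(710)) = 26, since 26^2 = 676 <= 710 < 729 = 27^2.
Iterate m_{i+1} = d_i*a_i - m_i, d_{i+1} = (710 - m_{i+1}^2)/d_i, a_{i+1} = floor((a_0 + m_{i+1})/d_{i+1}):
  m_1 = 1*26 - 0 = 26, d_1 = (710 - 26^2)/1 = 34/1 = 34, a_1 = floor((26 + 26)/34) = 1.
  m_2 = 34*1 - 26 = 8, d_2 = (710 - 8^2)/34 = 646/34 = 19, a_2 = floor((26 + 8)/19) = 1.
  m_3 = 19*1 - 8 = 11, d_3 = (710 - 11^2)/19 = 589/19 = 31, a_3 = floor((26 + 11)/31) = 1.
  m_4 = 31*1 - 11 = 20, d_4 = (710 - 20^2)/31 = 310/31 = 10, a_4 = floor((26 + 20)/10) = 4.
  m_5 = 10*4 - 20 = 20, d_5 = (710 - 20^2)/10 = 310/10 = 31, a_5 = floor((26 + 20)/31) = 1.
  m_6 = 31*1 - 20 = 11, d_6 = (710 - 11^2)/31 = 589/31 = 19, a_6 = floor((26 + 11)/19) = 1.
  m_7 = 19*1 - 11 = 8, d_7 = (710 - 8^2)/19 = 646/19 = 34, a_7 = floor((26 + 8)/34) = 1.
  m_8 = 34*1 - 8 = 26, d_8 = (710 - 26^2)/34 = 34/34 = 1, a_8 = floor((26 + 26)/1) = 52.
  m_9 = 1*52 - 26 = 26, d_9 = (710 - 26^2)/1 = 34/1 = 34: (m_9, d_9) = (m_1, d_1) = (26, 34), so from here the quotients repeat a_1, ..., a_8; the period length is 8.
Hence the expansion of sqrt(710) is a_0 = 26 followed by the repeating block 1, 1, 1, 4, 1, 1, 1, 52 (period 8).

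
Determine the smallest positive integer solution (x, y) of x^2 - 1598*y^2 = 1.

First expand sqrt(1598) as a continued fraction. With x_i = (sqrt(1598) + m_i)/d_i and (m_0, d_0) = (0, 1): a_0 = floor(sqrt(1598)) = 39, since 39^2 = 1521 <= 1598 < 1600 = 40^2.
Iterate m_{i+1} = d_i*a_i - m_i, d_{i+1} = (1598 - m_{i+1}^2)/d_i, a_{i+1} = floor((a_0 + m_{i+1})/d_{i+1}):
  m_1 = 1*39 - 0 = 39, d_1 = (1598 - 39^2)/1 = 77/1 = 77, a_1 = floor((39 + 39)/77) = 1.
  m_2 = 77*1 - 39 = 38, d_2 = (1598 - 38^2)/77 = 154/77 = 2, a_2 = floor((39 + 38)/2) = 38.
  m_3 = 2*38 - 38 = 38, d_3 = (1598 - 38^2)/2 = 154/2 = 77, a_3 = floor((39 + 38)/77) = 1.
  m_4 = 77*1 - 38 = 39, d_4 = (1598 - 39^2)/77 = 77/77 = 1, a_4 = floor((39 + 39)/1) = 78.
  m_5 = 1*78 - 39 = 39, d_5 = (1598 - 39^2)/1 = 77/1 = 77: (m_5, d_5) = (m_1, d_1) = (39, 77), so from here the quotients repeat a_1, ..., a_4; the period length is 4.
So sqrt(1598) = [39; (1, 38, 1, 78)] with period length k = 4.
k is even, so the fundamental solution of x^2 - 1598y^2 = 1 is (p_{k-1}, q_{k-1}) = (p_3, q_3); compute convergents through index 3.
Convergents (p_i = a_i*p_{i-1} + p_{i-2}, q_i = a_i*q_{i-1} + q_{i-2} with p_{-2}=0, p_{-1}=1, q_{-2}=1, q_{-1}=0):
  i=0: a_0=39, p_0 = 39*1 + 0 = 39, q_0 = 39*0 + 1 = 1.
  i=1: a_1=1, p_1 = 1*39 + 1 = 40, q_1 = 1*1 + 0 = 1.
  i=2: a_2=38, p_2 = 38*40 + 39 = 1559, q_2 = 38*1 + 1 = 39.
  i=3: a_3=1, p_3 = 1*1559 + 40 = 1599, q_3 = 1*39 + 1 = 40.
Check: 1599^2 - 1598*40^2 = 2556801 - 2556800 = 1, so (x, y) = (1599, 40) solves the equation, and by the theorem it is the least positive solution.

(x, y) = (1599, 40)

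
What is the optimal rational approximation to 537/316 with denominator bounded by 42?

Expand x = 537/316 as a continued fraction with the Euclidean algorithm:
  537 = 1*316 + 221, so a_0 = 1.
  316 = 1*221 + 95, so a_1 = 1.
  221 = 2*95 + 31, so a_2 = 2.
  95 = 3*31 + 2, so a_3 = 3.
  31 = 15*2 + 1, so a_4 = 15.
  2 = 2*1 + 0, so a_5 = 2.
so x = [1; 1, 2, 3, 15, 2].
Convergents (p_i = a_i*p_{i-1} + p_{i-2}, q_i = a_i*q_{i-1} + q_{i-2} with p_{-2}=0, p_{-1}=1, q_{-2}=1, q_{-1}=0), until the denominator exceeds 42:
  i=0: a_0=1, p_0 = 1*1 + 0 = 1, q_0 = 1*0 + 1 = 1.
  i=1: a_1=1, p_1 = 1*1 + 1 = 2, q_1 = 1*1 + 0 = 1.
  i=2: a_2=2, p_2 = 2*2 + 1 = 5, q_2 = 2*1 + 1 = 3.
  i=3: a_3=3, p_3 = 3*5 + 2 = 17, q_3 = 3*3 + 1 = 10.
  i=4: a_4=15, p_4 = 15*17 + 5 = 260, q_4 = 15*10 + 3 = 153.
q_4 = 153 > 42, so the last convergent with denominator <= 42 is p_3/q_3 = 17/10.
The closest fraction with denominator <= 42 is either p_3/q_3 or the intermediate fraction (k*p_3 + p_2)/(k*q_3 + q_2) with the largest k >= 1 whose denominator stays <= 42; these approach x as k grows, and every other convergent or intermediate fraction in range is farther away.
Largest k: floor((42 - q_2)/q_3) = floor((42 - 3)/10) = 3.
That gives (3*17 + 5)/(3*10 + 3) = 56/33.
Compare the errors: |x - 17/10| = |537*10 - 17*316|/(316*10) = 2/3160, and |x - 56/33| = |537*33 - 56*316|/(316*33) = 25/10428.
Cross-multiplying, 2*10428 = 20856 < 79000 = 25*3160, so 2/3160 is smaller: the convergent 17/10 is closer to x than 56/33.

17/10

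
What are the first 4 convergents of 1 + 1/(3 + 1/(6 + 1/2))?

1/1, 4/3, 25/19, 54/41

Using the convergent recurrence p_i = a_i*p_{i-1} + p_{i-2}, q_i = a_i*q_{i-1} + q_{i-2} with p_{-2}=0, p_{-1}=1, q_{-2}=1, q_{-1}=0:
  i=0: a_0=1, p_0 = 1*1 + 0 = 1, q_0 = 1*0 + 1 = 1.
  i=1: a_1=3, p_1 = 3*1 + 1 = 4, q_1 = 3*1 + 0 = 3.
  i=2: a_2=6, p_2 = 6*4 + 1 = 25, q_2 = 6*3 + 1 = 19.
  i=3: a_3=2, p_3 = 2*25 + 4 = 54, q_3 = 2*19 + 3 = 41.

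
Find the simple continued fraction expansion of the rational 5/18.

[0; 3, 1, 1, 2]

Run the Euclidean algorithm on 5 and 18; the successive quotients are the partial quotients a_0, a_1, ... (each step inverts the fractional part left over by the previous one):
  5 = 0*18 + 5, so a_0 = 0.
  18 = 3*5 + 3, so a_1 = 3.
  5 = 1*3 + 2, so a_2 = 1.
  3 = 1*2 + 1, so a_3 = 1.
  2 = 2*1 + 0, so a_4 = 2.
The remainder reaches 0 after 5 divisions, so the expansion has 5 partial quotients, read off in order.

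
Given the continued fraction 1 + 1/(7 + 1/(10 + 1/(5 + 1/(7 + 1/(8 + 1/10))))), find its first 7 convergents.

1/1, 8/7, 81/71, 413/362, 2972/2605, 24189/21202, 244862/214625

Using the convergent recurrence p_i = a_i*p_{i-1} + p_{i-2}, q_i = a_i*q_{i-1} + q_{i-2} with p_{-2}=0, p_{-1}=1, q_{-2}=1, q_{-1}=0:
  i=0: a_0=1, p_0 = 1*1 + 0 = 1, q_0 = 1*0 + 1 = 1.
  i=1: a_1=7, p_1 = 7*1 + 1 = 8, q_1 = 7*1 + 0 = 7.
  i=2: a_2=10, p_2 = 10*8 + 1 = 81, q_2 = 10*7 + 1 = 71.
  i=3: a_3=5, p_3 = 5*81 + 8 = 413, q_3 = 5*71 + 7 = 362.
  i=4: a_4=7, p_4 = 7*413 + 81 = 2972, q_4 = 7*362 + 71 = 2605.
  i=5: a_5=8, p_5 = 8*2972 + 413 = 24189, q_5 = 8*2605 + 362 = 21202.
  i=6: a_6=10, p_6 = 10*24189 + 2972 = 244862, q_6 = 10*21202 + 2605 = 214625.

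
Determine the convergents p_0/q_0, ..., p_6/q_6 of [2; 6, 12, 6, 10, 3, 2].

Using the convergent recurrence p_i = a_i*p_{i-1} + p_{i-2}, q_i = a_i*q_{i-1} + q_{i-2} with p_{-2}=0, p_{-1}=1, q_{-2}=1, q_{-1}=0:
  i=0: a_0=2, p_0 = 2*1 + 0 = 2, q_0 = 2*0 + 1 = 1.
  i=1: a_1=6, p_1 = 6*2 + 1 = 13, q_1 = 6*1 + 0 = 6.
  i=2: a_2=12, p_2 = 12*13 + 2 = 158, q_2 = 12*6 + 1 = 73.
  i=3: a_3=6, p_3 = 6*158 + 13 = 961, q_3 = 6*73 + 6 = 444.
  i=4: a_4=10, p_4 = 10*961 + 158 = 9768, q_4 = 10*444 + 73 = 4513.
  i=5: a_5=3, p_5 = 3*9768 + 961 = 30265, q_5 = 3*4513 + 444 = 13983.
  i=6: a_6=2, p_6 = 2*30265 + 9768 = 70298, q_6 = 2*13983 + 4513 = 32479.

2/1, 13/6, 158/73, 961/444, 9768/4513, 30265/13983, 70298/32479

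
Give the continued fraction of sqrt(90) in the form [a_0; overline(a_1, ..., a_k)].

Write x_i = (sqrt(90) + m_i)/d_i with (m_0, d_0) = (0, 1). a_0 = floor(sqrt(90)) = 9, since 9^2 = 81 <= 90 < 100 = 10^2.
Iterate m_{i+1} = d_i*a_i - m_i, d_{i+1} = (90 - m_{i+1}^2)/d_i, a_{i+1} = floor((a_0 + m_{i+1})/d_{i+1}):
  m_1 = 1*9 - 0 = 9, d_1 = (90 - 9^2)/1 = 9/1 = 9, a_1 = floor((9 + 9)/9) = 2.
  m_2 = 9*2 - 9 = 9, d_2 = (90 - 9^2)/9 = 9/9 = 1, a_2 = floor((9 + 9)/1) = 18.
  m_3 = 1*18 - 9 = 9, d_3 = (90 - 9^2)/1 = 9/1 = 9: (m_3, d_3) = (m_1, d_1) = (9, 9), so from here the quotients repeat a_1, a_2; the period length is 2.
Hence the expansion of sqrt(90) is a_0 = 9 followed by the repeating block 2, 18 (period 2).

[9; overline(2, 18)]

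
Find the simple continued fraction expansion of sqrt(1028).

[32; (16, 64)]

Write x_i = (sqrt(1028) + m_i)/d_i with (m_0, d_0) = (0, 1). a_0 = floor(sqrt(1028)) = 32, since 32^2 = 1024 <= 1028 < 1089 = 33^2.
Iterate m_{i+1} = d_i*a_i - m_i, d_{i+1} = (1028 - m_{i+1}^2)/d_i, a_{i+1} = floor((a_0 + m_{i+1})/d_{i+1}):
  m_1 = 1*32 - 0 = 32, d_1 = (1028 - 32^2)/1 = 4/1 = 4, a_1 = floor((32 + 32)/4) = 16.
  m_2 = 4*16 - 32 = 32, d_2 = (1028 - 32^2)/4 = 4/4 = 1, a_2 = floor((32 + 32)/1) = 64.
  m_3 = 1*64 - 32 = 32, d_3 = (1028 - 32^2)/1 = 4/1 = 4: (m_3, d_3) = (m_1, d_1) = (32, 4), so from here the quotients repeat a_1, a_2; the period length is 2.
Hence the expansion of sqrt(1028) is a_0 = 32 followed by the repeating block 16, 64 (period 2).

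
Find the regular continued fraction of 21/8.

[2; 1, 1, 1, 2]

Run the Euclidean algorithm on 21 and 8; the successive quotients are the partial quotients a_0, a_1, ... (each step inverts the fractional part left over by the previous one):
  21 = 2*8 + 5, so a_0 = 2.
  8 = 1*5 + 3, so a_1 = 1.
  5 = 1*3 + 2, so a_2 = 1.
  3 = 1*2 + 1, so a_3 = 1.
  2 = 2*1 + 0, so a_4 = 2.
The remainder reaches 0 after 5 divisions, so the expansion has 5 partial quotients, read off in order.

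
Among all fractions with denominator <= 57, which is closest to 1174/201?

Expand x = 1174/201 as a continued fraction with the Euclidean algorithm:
  1174 = 5*201 + 169, so a_0 = 5.
  201 = 1*169 + 32, so a_1 = 1.
  169 = 5*32 + 9, so a_2 = 5.
  32 = 3*9 + 5, so a_3 = 3.
  9 = 1*5 + 4, so a_4 = 1.
  5 = 1*4 + 1, so a_5 = 1.
  4 = 4*1 + 0, so a_6 = 4.
so x = [5; 1, 5, 3, 1, 1, 4].
Convergents (p_i = a_i*p_{i-1} + p_{i-2}, q_i = a_i*q_{i-1} + q_{i-2} with p_{-2}=0, p_{-1}=1, q_{-2}=1, q_{-1}=0), until the denominator exceeds 57:
  i=0: a_0=5, p_0 = 5*1 + 0 = 5, q_0 = 5*0 + 1 = 1.
  i=1: a_1=1, p_1 = 1*5 + 1 = 6, q_1 = 1*1 + 0 = 1.
  i=2: a_2=5, p_2 = 5*6 + 5 = 35, q_2 = 5*1 + 1 = 6.
  i=3: a_3=3, p_3 = 3*35 + 6 = 111, q_3 = 3*6 + 1 = 19.
  i=4: a_4=1, p_4 = 1*111 + 35 = 146, q_4 = 1*19 + 6 = 25.
  i=5: a_5=1, p_5 = 1*146 + 111 = 257, q_5 = 1*25 + 19 = 44.
  i=6: a_6=4, p_6 = 4*257 + 146 = 1174, q_6 = 4*44 + 25 = 201.
q_6 = 201 > 57, so the last convergent with denominator <= 57 is p_5/q_5 = 257/44.
The closest fraction with denominator <= 57 is either p_5/q_5 or the intermediate fraction (k*p_5 + p_4)/(k*q_5 + q_4) with the largest k >= 1 whose denominator stays <= 57; these approach x as k grows, and every other convergent or intermediate fraction in range is farther away.
Largest k: floor((57 - q_4)/q_5) = floor((57 - 25)/44) = 0.
Since k = 0, no intermediate fraction beyond p_5/q_5 has denominator <= 57, so the convergent 257/44 is the closest (its error is |1174*44 - 257*201|/(201*44) = 1/8844).

257/44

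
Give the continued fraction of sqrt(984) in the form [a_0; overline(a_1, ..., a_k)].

[31; overline(2, 1, 2, 2, 7, 2, 2, 1, 2, 62)]

Write x_i = (sqrt(984) + m_i)/d_i with (m_0, d_0) = (0, 1). a_0 = floor(sqrt(984)) = 31, since 31^2 = 961 <= 984 < 1024 = 32^2.
Iterate m_{i+1} = d_i*a_i - m_i, d_{i+1} = (984 - m_{i+1}^2)/d_i, a_{i+1} = floor((a_0 + m_{i+1})/d_{i+1}):
  m_1 = 1*31 - 0 = 31, d_1 = (984 - 31^2)/1 = 23/1 = 23, a_1 = floor((31 + 31)/23) = 2.
  m_2 = 23*2 - 31 = 15, d_2 = (984 - 15^2)/23 = 759/23 = 33, a_2 = floor((31 + 15)/33) = 1.
  m_3 = 33*1 - 15 = 18, d_3 = (984 - 18^2)/33 = 660/33 = 20, a_3 = floor((31 + 18)/20) = 2.
  m_4 = 20*2 - 18 = 22, d_4 = (984 - 22^2)/20 = 500/20 = 25, a_4 = floor((31 + 22)/25) = 2.
  m_5 = 25*2 - 22 = 28, d_5 = (984 - 28^2)/25 = 200/25 = 8, a_5 = floor((31 + 28)/8) = 7.
  m_6 = 8*7 - 28 = 28, d_6 = (984 - 28^2)/8 = 200/8 = 25, a_6 = floor((31 + 28)/25) = 2.
  m_7 = 25*2 - 28 = 22, d_7 = (984 - 22^2)/25 = 500/25 = 20, a_7 = floor((31 + 22)/20) = 2.
  m_8 = 20*2 - 22 = 18, d_8 = (984 - 18^2)/20 = 660/20 = 33, a_8 = floor((31 + 18)/33) = 1.
  m_9 = 33*1 - 18 = 15, d_9 = (984 - 15^2)/33 = 759/33 = 23, a_9 = floor((31 + 15)/23) = 2.
  m_10 = 23*2 - 15 = 31, d_10 = (984 - 31^2)/23 = 23/23 = 1, a_10 = floor((31 + 31)/1) = 62.
  m_11 = 1*62 - 31 = 31, d_11 = (984 - 31^2)/1 = 23/1 = 23: (m_11, d_11) = (m_1, d_1) = (31, 23), so from here the quotients repeat a_1, ..., a_10; the period length is 10.
Hence the expansion of sqrt(984) is a_0 = 31 followed by the repeating block 2, 1, 2, 2, 7, 2, 2, 1, 2, 62 (period 10).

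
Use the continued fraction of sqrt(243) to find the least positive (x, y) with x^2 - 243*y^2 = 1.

(x, y) = (70226, 4505)

First expand sqrt(243) as a continued fraction. With x_i = (sqrt(243) + m_i)/d_i and (m_0, d_0) = (0, 1): a_0 = floor(sqrt(243)) = 15, since 15^2 = 225 <= 243 < 256 = 16^2.
Iterate m_{i+1} = d_i*a_i - m_i, d_{i+1} = (243 - m_{i+1}^2)/d_i, a_{i+1} = floor((a_0 + m_{i+1})/d_{i+1}):
  m_1 = 1*15 - 0 = 15, d_1 = (243 - 15^2)/1 = 18/1 = 18, a_1 = floor((15 + 15)/18) = 1.
  m_2 = 18*1 - 15 = 3, d_2 = (243 - 3^2)/18 = 234/18 = 13, a_2 = floor((15 + 3)/13) = 1.
  m_3 = 13*1 - 3 = 10, d_3 = (243 - 10^2)/13 = 143/13 = 11, a_3 = floor((15 + 10)/11) = 2.
  m_4 = 11*2 - 10 = 12, d_4 = (243 - 12^2)/11 = 99/11 = 9, a_4 = floor((15 + 12)/9) = 3.
  m_5 = 9*3 - 12 = 15, d_5 = (243 - 15^2)/9 = 18/9 = 2, a_5 = floor((15 + 15)/2) = 15.
  m_6 = 2*15 - 15 = 15, d_6 = (243 - 15^2)/2 = 18/2 = 9, a_6 = floor((15 + 15)/9) = 3.
  m_7 = 9*3 - 15 = 12, d_7 = (243 - 12^2)/9 = 99/9 = 11, a_7 = floor((15 + 12)/11) = 2.
  m_8 = 11*2 - 12 = 10, d_8 = (243 - 10^2)/11 = 143/11 = 13, a_8 = floor((15 + 10)/13) = 1.
  m_9 = 13*1 - 10 = 3, d_9 = (243 - 3^2)/13 = 234/13 = 18, a_9 = floor((15 + 3)/18) = 1.
  m_10 = 18*1 - 3 = 15, d_10 = (243 - 15^2)/18 = 18/18 = 1, a_10 = floor((15 + 15)/1) = 30.
  m_11 = 1*30 - 15 = 15, d_11 = (243 - 15^2)/1 = 18/1 = 18: (m_11, d_11) = (m_1, d_1) = (15, 18), so from here the quotients repeat a_1, ..., a_10; the period length is 10.
So sqrt(243) = [15; (1, 1, 2, 3, 15, 3, 2, 1, 1, 30)] with period length k = 10.
k is even, so the fundamental solution of x^2 - 243y^2 = 1 is (p_{k-1}, q_{k-1}) = (p_9, q_9); compute convergents through index 9.
Convergents (p_i = a_i*p_{i-1} + p_{i-2}, q_i = a_i*q_{i-1} + q_{i-2} with p_{-2}=0, p_{-1}=1, q_{-2}=1, q_{-1}=0):
  i=0: a_0=15, p_0 = 15*1 + 0 = 15, q_0 = 15*0 + 1 = 1.
  i=1: a_1=1, p_1 = 1*15 + 1 = 16, q_1 = 1*1 + 0 = 1.
  i=2: a_2=1, p_2 = 1*16 + 15 = 31, q_2 = 1*1 + 1 = 2.
  i=3: a_3=2, p_3 = 2*31 + 16 = 78, q_3 = 2*2 + 1 = 5.
  i=4: a_4=3, p_4 = 3*78 + 31 = 265, q_4 = 3*5 + 2 = 17.
  i=5: a_5=15, p_5 = 15*265 + 78 = 4053, q_5 = 15*17 + 5 = 260.
  i=6: a_6=3, p_6 = 3*4053 + 265 = 12424, q_6 = 3*260 + 17 = 797.
  i=7: a_7=2, p_7 = 2*12424 + 4053 = 28901, q_7 = 2*797 + 260 = 1854.
  i=8: a_8=1, p_8 = 1*28901 + 12424 = 41325, q_8 = 1*1854 + 797 = 2651.
  i=9: a_9=1, p_9 = 1*41325 + 28901 = 70226, q_9 = 1*2651 + 1854 = 4505.
Check: 70226^2 - 243*4505^2 = 4931691076 - 4931691075 = 1, so (x, y) = (70226, 4505) solves the equation, and by the theorem it is the least positive solution.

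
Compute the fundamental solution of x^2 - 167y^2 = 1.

(x, y) = (168, 13)

First expand sqrt(167) as a continued fraction. With x_i = (sqrt(167) + m_i)/d_i and (m_0, d_0) = (0, 1): a_0 = floor(sqrt(167)) = 12, since 12^2 = 144 <= 167 < 169 = 13^2.
Iterate m_{i+1} = d_i*a_i - m_i, d_{i+1} = (167 - m_{i+1}^2)/d_i, a_{i+1} = floor((a_0 + m_{i+1})/d_{i+1}):
  m_1 = 1*12 - 0 = 12, d_1 = (167 - 12^2)/1 = 23/1 = 23, a_1 = floor((12 + 12)/23) = 1.
  m_2 = 23*1 - 12 = 11, d_2 = (167 - 11^2)/23 = 46/23 = 2, a_2 = floor((12 + 11)/2) = 11.
  m_3 = 2*11 - 11 = 11, d_3 = (167 - 11^2)/2 = 46/2 = 23, a_3 = floor((12 + 11)/23) = 1.
  m_4 = 23*1 - 11 = 12, d_4 = (167 - 12^2)/23 = 23/23 = 1, a_4 = floor((12 + 12)/1) = 24.
  m_5 = 1*24 - 12 = 12, d_5 = (167 - 12^2)/1 = 23/1 = 23: (m_5, d_5) = (m_1, d_1) = (12, 23), so from here the quotients repeat a_1, ..., a_4; the period length is 4.
So sqrt(167) = [12; (1, 11, 1, 24)] with period length k = 4.
k is even, so the fundamental solution of x^2 - 167y^2 = 1 is (p_{k-1}, q_{k-1}) = (p_3, q_3); compute convergents through index 3.
Convergents (p_i = a_i*p_{i-1} + p_{i-2}, q_i = a_i*q_{i-1} + q_{i-2} with p_{-2}=0, p_{-1}=1, q_{-2}=1, q_{-1}=0):
  i=0: a_0=12, p_0 = 12*1 + 0 = 12, q_0 = 12*0 + 1 = 1.
  i=1: a_1=1, p_1 = 1*12 + 1 = 13, q_1 = 1*1 + 0 = 1.
  i=2: a_2=11, p_2 = 11*13 + 12 = 155, q_2 = 11*1 + 1 = 12.
  i=3: a_3=1, p_3 = 1*155 + 13 = 168, q_3 = 1*12 + 1 = 13.
Check: 168^2 - 167*13^2 = 28224 - 28223 = 1, so (x, y) = (168, 13) solves the equation, and by the theorem it is the least positive solution.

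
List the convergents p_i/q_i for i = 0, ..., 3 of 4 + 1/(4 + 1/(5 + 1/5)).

Using the convergent recurrence p_i = a_i*p_{i-1} + p_{i-2}, q_i = a_i*q_{i-1} + q_{i-2} with p_{-2}=0, p_{-1}=1, q_{-2}=1, q_{-1}=0:
  i=0: a_0=4, p_0 = 4*1 + 0 = 4, q_0 = 4*0 + 1 = 1.
  i=1: a_1=4, p_1 = 4*4 + 1 = 17, q_1 = 4*1 + 0 = 4.
  i=2: a_2=5, p_2 = 5*17 + 4 = 89, q_2 = 5*4 + 1 = 21.
  i=3: a_3=5, p_3 = 5*89 + 17 = 462, q_3 = 5*21 + 4 = 109.

4/1, 17/4, 89/21, 462/109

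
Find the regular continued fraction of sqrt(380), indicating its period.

[19; (2, 38)]

Write x_i = (sqrt(380) + m_i)/d_i with (m_0, d_0) = (0, 1). a_0 = floor(sqrt(380)) = 19, since 19^2 = 361 <= 380 < 400 = 20^2.
Iterate m_{i+1} = d_i*a_i - m_i, d_{i+1} = (380 - m_{i+1}^2)/d_i, a_{i+1} = floor((a_0 + m_{i+1})/d_{i+1}):
  m_1 = 1*19 - 0 = 19, d_1 = (380 - 19^2)/1 = 19/1 = 19, a_1 = floor((19 + 19)/19) = 2.
  m_2 = 19*2 - 19 = 19, d_2 = (380 - 19^2)/19 = 19/19 = 1, a_2 = floor((19 + 19)/1) = 38.
  m_3 = 1*38 - 19 = 19, d_3 = (380 - 19^2)/1 = 19/1 = 19: (m_3, d_3) = (m_1, d_1) = (19, 19), so from here the quotients repeat a_1, a_2; the period length is 2.
Hence the expansion of sqrt(380) is a_0 = 19 followed by the repeating block 2, 38 (period 2).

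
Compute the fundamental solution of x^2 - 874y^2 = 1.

(x, y) = (3725, 126)

First expand sqrt(874) as a continued fraction. With x_i = (sqrt(874) + m_i)/d_i and (m_0, d_0) = (0, 1): a_0 = floor(sqrt(874)) = 29, since 29^2 = 841 <= 874 < 900 = 30^2.
Iterate m_{i+1} = d_i*a_i - m_i, d_{i+1} = (874 - m_{i+1}^2)/d_i, a_{i+1} = floor((a_0 + m_{i+1})/d_{i+1}):
  m_1 = 1*29 - 0 = 29, d_1 = (874 - 29^2)/1 = 33/1 = 33, a_1 = floor((29 + 29)/33) = 1.
  m_2 = 33*1 - 29 = 4, d_2 = (874 - 4^2)/33 = 858/33 = 26, a_2 = floor((29 + 4)/26) = 1.
  m_3 = 26*1 - 4 = 22, d_3 = (874 - 22^2)/26 = 390/26 = 15, a_3 = floor((29 + 22)/15) = 3.
  m_4 = 15*3 - 22 = 23, d_4 = (874 - 23^2)/15 = 345/15 = 23, a_4 = floor((29 + 23)/23) = 2.
  m_5 = 23*2 - 23 = 23, d_5 = (874 - 23^2)/23 = 345/23 = 15, a_5 = floor((29 + 23)/15) = 3.
  m_6 = 15*3 - 23 = 22, d_6 = (874 - 22^2)/15 = 390/15 = 26, a_6 = floor((29 + 22)/26) = 1.
  m_7 = 26*1 - 22 = 4, d_7 = (874 - 4^2)/26 = 858/26 = 33, a_7 = floor((29 + 4)/33) = 1.
  m_8 = 33*1 - 4 = 29, d_8 = (874 - 29^2)/33 = 33/33 = 1, a_8 = floor((29 + 29)/1) = 58.
  m_9 = 1*58 - 29 = 29, d_9 = (874 - 29^2)/1 = 33/1 = 33: (m_9, d_9) = (m_1, d_1) = (29, 33), so from here the quotients repeat a_1, ..., a_8; the period length is 8.
So sqrt(874) = [29; (1, 1, 3, 2, 3, 1, 1, 58)] with period length k = 8.
k is even, so the fundamental solution of x^2 - 874y^2 = 1 is (p_{k-1}, q_{k-1}) = (p_7, q_7); compute convergents through index 7.
Convergents (p_i = a_i*p_{i-1} + p_{i-2}, q_i = a_i*q_{i-1} + q_{i-2} with p_{-2}=0, p_{-1}=1, q_{-2}=1, q_{-1}=0):
  i=0: a_0=29, p_0 = 29*1 + 0 = 29, q_0 = 29*0 + 1 = 1.
  i=1: a_1=1, p_1 = 1*29 + 1 = 30, q_1 = 1*1 + 0 = 1.
  i=2: a_2=1, p_2 = 1*30 + 29 = 59, q_2 = 1*1 + 1 = 2.
  i=3: a_3=3, p_3 = 3*59 + 30 = 207, q_3 = 3*2 + 1 = 7.
  i=4: a_4=2, p_4 = 2*207 + 59 = 473, q_4 = 2*7 + 2 = 16.
  i=5: a_5=3, p_5 = 3*473 + 207 = 1626, q_5 = 3*16 + 7 = 55.
  i=6: a_6=1, p_6 = 1*1626 + 473 = 2099, q_6 = 1*55 + 16 = 71.
  i=7: a_7=1, p_7 = 1*2099 + 1626 = 3725, q_7 = 1*71 + 55 = 126.
Check: 3725^2 - 874*126^2 = 13875625 - 13875624 = 1, so (x, y) = (3725, 126) solves the equation, and by the theorem it is the least positive solution.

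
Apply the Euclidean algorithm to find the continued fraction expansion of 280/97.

Run the Euclidean algorithm on 280 and 97; the successive quotients are the partial quotients a_0, a_1, ... (each step inverts the fractional part left over by the previous one):
  280 = 2*97 + 86, so a_0 = 2.
  97 = 1*86 + 11, so a_1 = 1.
  86 = 7*11 + 9, so a_2 = 7.
  11 = 1*9 + 2, so a_3 = 1.
  9 = 4*2 + 1, so a_4 = 4.
  2 = 2*1 + 0, so a_5 = 2.
The remainder reaches 0 after 6 divisions, so the expansion has 6 partial quotients, read off in order.

[2; 1, 7, 1, 4, 2]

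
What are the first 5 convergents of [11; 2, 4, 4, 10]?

11/1, 23/2, 103/9, 435/38, 4453/389

Using the convergent recurrence p_i = a_i*p_{i-1} + p_{i-2}, q_i = a_i*q_{i-1} + q_{i-2} with p_{-2}=0, p_{-1}=1, q_{-2}=1, q_{-1}=0:
  i=0: a_0=11, p_0 = 11*1 + 0 = 11, q_0 = 11*0 + 1 = 1.
  i=1: a_1=2, p_1 = 2*11 + 1 = 23, q_1 = 2*1 + 0 = 2.
  i=2: a_2=4, p_2 = 4*23 + 11 = 103, q_2 = 4*2 + 1 = 9.
  i=3: a_3=4, p_3 = 4*103 + 23 = 435, q_3 = 4*9 + 2 = 38.
  i=4: a_4=10, p_4 = 10*435 + 103 = 4453, q_4 = 10*38 + 9 = 389.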